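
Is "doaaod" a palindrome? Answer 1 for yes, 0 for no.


Input: doaaod
Reversed: doaaod
  Compare pos 0 ('d') with pos 5 ('d'): match
  Compare pos 1 ('o') with pos 4 ('o'): match
  Compare pos 2 ('a') with pos 3 ('a'): match
Result: palindrome

1


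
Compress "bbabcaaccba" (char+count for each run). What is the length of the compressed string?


Input: bbabcaaccba
Runs:
  'b' x 2 => "b2"
  'a' x 1 => "a1"
  'b' x 1 => "b1"
  'c' x 1 => "c1"
  'a' x 2 => "a2"
  'c' x 2 => "c2"
  'b' x 1 => "b1"
  'a' x 1 => "a1"
Compressed: "b2a1b1c1a2c2b1a1"
Compressed length: 16

16


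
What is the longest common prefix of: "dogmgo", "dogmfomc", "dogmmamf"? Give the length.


Words: dogmgo, dogmfomc, dogmmamf
  Position 0: all 'd' => match
  Position 1: all 'o' => match
  Position 2: all 'g' => match
  Position 3: all 'm' => match
  Position 4: ('g', 'f', 'm') => mismatch, stop
LCP = "dogm" (length 4)

4


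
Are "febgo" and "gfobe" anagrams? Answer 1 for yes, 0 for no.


Strings: "febgo", "gfobe"
Sorted first:  befgo
Sorted second: befgo
Sorted forms match => anagrams

1


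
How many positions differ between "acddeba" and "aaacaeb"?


Comparing "acddeba" and "aaacaeb" position by position:
  Position 0: 'a' vs 'a' => same
  Position 1: 'c' vs 'a' => DIFFER
  Position 2: 'd' vs 'a' => DIFFER
  Position 3: 'd' vs 'c' => DIFFER
  Position 4: 'e' vs 'a' => DIFFER
  Position 5: 'b' vs 'e' => DIFFER
  Position 6: 'a' vs 'b' => DIFFER
Positions that differ: 6

6


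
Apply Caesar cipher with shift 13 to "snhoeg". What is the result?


Caesar cipher: shift "snhoeg" by 13
  's' (pos 18) + 13 = pos 5 = 'f'
  'n' (pos 13) + 13 = pos 0 = 'a'
  'h' (pos 7) + 13 = pos 20 = 'u'
  'o' (pos 14) + 13 = pos 1 = 'b'
  'e' (pos 4) + 13 = pos 17 = 'r'
  'g' (pos 6) + 13 = pos 19 = 't'
Result: faubrt

faubrt


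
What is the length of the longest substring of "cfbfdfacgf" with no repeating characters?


Input: "cfbfdfacgf"
Sliding window (track last position of each char):
  Position 0 ('c'): window [0,0] length 1 -- new best
  Position 1 ('f'): window [0,1] length 2 -- new best
  Position 2 ('b'): window [0,2] length 3 -- new best
  Position 3 ('f'): repeat (last at 1), move window start to 2
  Position 3 ('f'): window [2,3] length 2
  Position 4 ('d'): window [2,4] length 3
  Position 5 ('f'): repeat (last at 3), move window start to 4
  Position 5 ('f'): window [4,5] length 2
  Position 6 ('a'): window [4,6] length 3
  Position 7 ('c'): window [4,7] length 4 -- new best
  Position 8 ('g'): window [4,8] length 5 -- new best
  Position 9 ('f'): repeat (last at 5), move window start to 6
  Position 9 ('f'): window [6,9] length 4
Longest substring with no repeats: "dfacg" with length 5

5


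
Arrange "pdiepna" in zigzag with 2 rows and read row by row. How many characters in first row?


Zigzag "pdiepna" into 2 rows:
Placing characters:
  'p' => row 0
  'd' => row 1
  'i' => row 0
  'e' => row 1
  'p' => row 0
  'n' => row 1
  'a' => row 0
Rows:
  Row 0: "pipa"
  Row 1: "den"
First row length: 4

4


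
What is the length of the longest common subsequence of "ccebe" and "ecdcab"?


LCS of "ccebe" and "ecdcab"
DP table:
           e    c    d    c    a    b
      0    0    0    0    0    0    0
  c   0    0    1    1    1    1    1
  c   0    0    1    1    2    2    2
  e   0    1    1    1    2    2    2
  b   0    1    1    1    2    2    3
  e   0    1    1    1    2    2    3
LCS length = dp[5][6] = 3

3


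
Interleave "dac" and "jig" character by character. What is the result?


Interleaving "dac" and "jig":
  Position 0: 'd' from first, 'j' from second => "dj"
  Position 1: 'a' from first, 'i' from second => "ai"
  Position 2: 'c' from first, 'g' from second => "cg"
Result: djaicg

djaicg


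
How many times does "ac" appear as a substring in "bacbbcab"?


Searching for "ac" in "bacbbcab"
Scanning each position:
  Position 0: "ba" => no
  Position 1: "ac" => MATCH
  Position 2: "cb" => no
  Position 3: "bb" => no
  Position 4: "bc" => no
  Position 5: "ca" => no
  Position 6: "ab" => no
Total occurrences: 1

1


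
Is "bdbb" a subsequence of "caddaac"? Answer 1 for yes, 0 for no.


Check if "bdbb" is a subsequence of "caddaac"
Greedy scan:
  Position 0 ('c'): no match needed
  Position 1 ('a'): no match needed
  Position 2 ('d'): no match needed
  Position 3 ('d'): no match needed
  Position 4 ('a'): no match needed
  Position 5 ('a'): no match needed
  Position 6 ('c'): no match needed
Only matched 0/4 characters => not a subsequence

0


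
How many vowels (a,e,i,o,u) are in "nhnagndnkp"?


Input: nhnagndnkp
Checking each character:
  'n' at position 0: consonant
  'h' at position 1: consonant
  'n' at position 2: consonant
  'a' at position 3: vowel (running total: 1)
  'g' at position 4: consonant
  'n' at position 5: consonant
  'd' at position 6: consonant
  'n' at position 7: consonant
  'k' at position 8: consonant
  'p' at position 9: consonant
Total vowels: 1

1


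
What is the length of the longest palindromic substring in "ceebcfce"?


Input: "ceebcfce"
Checking substrings for palindromes:
  [4:7] "cfc" (len 3) => palindrome
  [1:3] "ee" (len 2) => palindrome
Longest palindromic substring: "cfc" with length 3

3


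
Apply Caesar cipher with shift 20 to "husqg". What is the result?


Caesar cipher: shift "husqg" by 20
  'h' (pos 7) + 20 = pos 1 = 'b'
  'u' (pos 20) + 20 = pos 14 = 'o'
  's' (pos 18) + 20 = pos 12 = 'm'
  'q' (pos 16) + 20 = pos 10 = 'k'
  'g' (pos 6) + 20 = pos 0 = 'a'
Result: bomka

bomka


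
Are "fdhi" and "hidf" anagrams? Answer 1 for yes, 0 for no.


Strings: "fdhi", "hidf"
Sorted first:  dfhi
Sorted second: dfhi
Sorted forms match => anagrams

1


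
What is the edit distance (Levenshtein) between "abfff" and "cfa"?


Computing edit distance: "abfff" -> "cfa"
DP table:
           c    f    a
      0    1    2    3
  a   1    1    2    2
  b   2    2    2    3
  f   3    3    2    3
  f   4    4    3    3
  f   5    5    4    4
Edit distance = dp[5][3] = 4

4


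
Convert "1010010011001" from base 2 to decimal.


Input: "1010010011001" in base 2
Positional expansion:
  Digit '1' (value 1) x 2^12 = 4096
  Digit '0' (value 0) x 2^11 = 0
  Digit '1' (value 1) x 2^10 = 1024
  Digit '0' (value 0) x 2^9 = 0
  Digit '0' (value 0) x 2^8 = 0
  Digit '1' (value 1) x 2^7 = 128
  Digit '0' (value 0) x 2^6 = 0
  Digit '0' (value 0) x 2^5 = 0
  Digit '1' (value 1) x 2^4 = 16
  Digit '1' (value 1) x 2^3 = 8
  Digit '0' (value 0) x 2^2 = 0
  Digit '0' (value 0) x 2^1 = 0
  Digit '1' (value 1) x 2^0 = 1
Sum = 5273

5273


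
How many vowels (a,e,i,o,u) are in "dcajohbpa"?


Input: dcajohbpa
Checking each character:
  'd' at position 0: consonant
  'c' at position 1: consonant
  'a' at position 2: vowel (running total: 1)
  'j' at position 3: consonant
  'o' at position 4: vowel (running total: 2)
  'h' at position 5: consonant
  'b' at position 6: consonant
  'p' at position 7: consonant
  'a' at position 8: vowel (running total: 3)
Total vowels: 3

3


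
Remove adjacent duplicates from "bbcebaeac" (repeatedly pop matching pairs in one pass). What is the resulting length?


Input: bbcebaeac
Stack-based adjacent duplicate removal:
  Read 'b': push. Stack: b
  Read 'b': matches stack top 'b' => pop. Stack: (empty)
  Read 'c': push. Stack: c
  Read 'e': push. Stack: ce
  Read 'b': push. Stack: ceb
  Read 'a': push. Stack: ceba
  Read 'e': push. Stack: cebae
  Read 'a': push. Stack: cebaea
  Read 'c': push. Stack: cebaeac
Final stack: "cebaeac" (length 7)

7


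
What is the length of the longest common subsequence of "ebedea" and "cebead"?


LCS of "ebedea" and "cebead"
DP table:
           c    e    b    e    a    d
      0    0    0    0    0    0    0
  e   0    0    1    1    1    1    1
  b   0    0    1    2    2    2    2
  e   0    0    1    2    3    3    3
  d   0    0    1    2    3    3    4
  e   0    0    1    2    3    3    4
  a   0    0    1    2    3    4    4
LCS length = dp[6][6] = 4

4


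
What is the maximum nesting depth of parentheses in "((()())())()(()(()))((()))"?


Input: "((()())())()(()(()))((()))"
Tracking depth:
  Position 0 '(': depth becomes 1
  Position 1 '(': depth becomes 2
  Position 2 '(': depth becomes 3
  Position 3 ')': depth becomes 2
  Position 4 '(': depth becomes 3
  Position 5 ')': depth becomes 2
  Position 6 ')': depth becomes 1
  Position 7 '(': depth becomes 2
  Position 8 ')': depth becomes 1
  Position 9 ')': depth becomes 0
  Position 10 '(': depth becomes 1
  Position 11 ')': depth becomes 0
  Position 12 '(': depth becomes 1
  Position 13 '(': depth becomes 2
  Position 14 ')': depth becomes 1
  Position 15 '(': depth becomes 2
  Position 16 '(': depth becomes 3
  Position 17 ')': depth becomes 2
  Position 18 ')': depth becomes 1
  Position 19 ')': depth becomes 0
  Position 20 '(': depth becomes 1
  Position 21 '(': depth becomes 2
  Position 22 '(': depth becomes 3
  Position 23 ')': depth becomes 2
  Position 24 ')': depth becomes 1
  Position 25 ')': depth becomes 0
Maximum depth reached: 3

3


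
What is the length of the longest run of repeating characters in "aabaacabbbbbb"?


Input: "aabaacabbbbbb"
Scanning for longest run:
  Position 1 ('a'): continues run of 'a', length=2
  Position 2 ('b'): new char, reset run to 1
  Position 3 ('a'): new char, reset run to 1
  Position 4 ('a'): continues run of 'a', length=2
  Position 5 ('c'): new char, reset run to 1
  Position 6 ('a'): new char, reset run to 1
  Position 7 ('b'): new char, reset run to 1
  Position 8 ('b'): continues run of 'b', length=2
  Position 9 ('b'): continues run of 'b', length=3
  Position 10 ('b'): continues run of 'b', length=4
  Position 11 ('b'): continues run of 'b', length=5
  Position 12 ('b'): continues run of 'b', length=6
Longest run: 'b' with length 6

6


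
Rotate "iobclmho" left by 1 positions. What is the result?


Input: "iobclmho", rotate left by 1
First 1 characters: "i"
Remaining characters: "obclmho"
Concatenate remaining + first: "obclmho" + "i" = "obclmhoi"

obclmhoi


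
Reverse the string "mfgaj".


Input: mfgaj
Reading characters right to left:
  Position 4: 'j'
  Position 3: 'a'
  Position 2: 'g'
  Position 1: 'f'
  Position 0: 'm'
Reversed: jagfm

jagfm


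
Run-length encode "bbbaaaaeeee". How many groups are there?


Input: bbbaaaaeeee
Scanning for consecutive runs:
  Group 1: 'b' x 3 (positions 0-2)
  Group 2: 'a' x 4 (positions 3-6)
  Group 3: 'e' x 4 (positions 7-10)
Total groups: 3

3


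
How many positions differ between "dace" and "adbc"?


Comparing "dace" and "adbc" position by position:
  Position 0: 'd' vs 'a' => DIFFER
  Position 1: 'a' vs 'd' => DIFFER
  Position 2: 'c' vs 'b' => DIFFER
  Position 3: 'e' vs 'c' => DIFFER
Positions that differ: 4

4


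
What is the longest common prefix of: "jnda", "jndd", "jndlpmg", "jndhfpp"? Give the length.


Words: jnda, jndd, jndlpmg, jndhfpp
  Position 0: all 'j' => match
  Position 1: all 'n' => match
  Position 2: all 'd' => match
  Position 3: ('a', 'd', 'l', 'h') => mismatch, stop
LCP = "jnd" (length 3)

3


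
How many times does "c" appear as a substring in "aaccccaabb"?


Searching for "c" in "aaccccaabb"
Scanning each position:
  Position 0: "a" => no
  Position 1: "a" => no
  Position 2: "c" => MATCH
  Position 3: "c" => MATCH
  Position 4: "c" => MATCH
  Position 5: "c" => MATCH
  Position 6: "a" => no
  Position 7: "a" => no
  Position 8: "b" => no
  Position 9: "b" => no
Total occurrences: 4

4


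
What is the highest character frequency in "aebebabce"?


Input: aebebabce
Character counts:
  'a': 2
  'b': 3
  'c': 1
  'e': 3
Maximum frequency: 3

3


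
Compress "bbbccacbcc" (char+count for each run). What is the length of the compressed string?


Input: bbbccacbcc
Runs:
  'b' x 3 => "b3"
  'c' x 2 => "c2"
  'a' x 1 => "a1"
  'c' x 1 => "c1"
  'b' x 1 => "b1"
  'c' x 2 => "c2"
Compressed: "b3c2a1c1b1c2"
Compressed length: 12

12


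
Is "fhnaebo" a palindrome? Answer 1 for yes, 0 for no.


Input: fhnaebo
Reversed: obeanhf
  Compare pos 0 ('f') with pos 6 ('o'): MISMATCH
  Compare pos 1 ('h') with pos 5 ('b'): MISMATCH
  Compare pos 2 ('n') with pos 4 ('e'): MISMATCH
Result: not a palindrome

0


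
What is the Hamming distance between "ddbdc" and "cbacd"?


Comparing "ddbdc" and "cbacd" position by position:
  Position 0: 'd' vs 'c' => differ
  Position 1: 'd' vs 'b' => differ
  Position 2: 'b' vs 'a' => differ
  Position 3: 'd' vs 'c' => differ
  Position 4: 'c' vs 'd' => differ
Total differences (Hamming distance): 5

5


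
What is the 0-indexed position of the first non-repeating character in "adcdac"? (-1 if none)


Input: adcdac
Character frequencies:
  'a': 2
  'c': 2
  'd': 2
Scanning left to right for freq == 1:
  Position 0 ('a'): freq=2, skip
  Position 1 ('d'): freq=2, skip
  Position 2 ('c'): freq=2, skip
  Position 3 ('d'): freq=2, skip
  Position 4 ('a'): freq=2, skip
  Position 5 ('c'): freq=2, skip
  No unique character found => answer = -1

-1


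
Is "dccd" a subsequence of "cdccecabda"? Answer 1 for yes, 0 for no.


Check if "dccd" is a subsequence of "cdccecabda"
Greedy scan:
  Position 0 ('c'): no match needed
  Position 1 ('d'): matches sub[0] = 'd'
  Position 2 ('c'): matches sub[1] = 'c'
  Position 3 ('c'): matches sub[2] = 'c'
  Position 4 ('e'): no match needed
  Position 5 ('c'): no match needed
  Position 6 ('a'): no match needed
  Position 7 ('b'): no match needed
  Position 8 ('d'): matches sub[3] = 'd'
  Position 9 ('a'): no match needed
All 4 characters matched => is a subsequence

1


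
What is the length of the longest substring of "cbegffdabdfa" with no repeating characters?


Input: "cbegffdabdfa"
Sliding window (track last position of each char):
  Position 0 ('c'): window [0,0] length 1 -- new best
  Position 1 ('b'): window [0,1] length 2 -- new best
  Position 2 ('e'): window [0,2] length 3 -- new best
  Position 3 ('g'): window [0,3] length 4 -- new best
  Position 4 ('f'): window [0,4] length 5 -- new best
  Position 5 ('f'): repeat (last at 4), move window start to 5
  Position 5 ('f'): window [5,5] length 1
  Position 6 ('d'): window [5,6] length 2
  Position 7 ('a'): window [5,7] length 3
  Position 8 ('b'): window [5,8] length 4
  Position 9 ('d'): repeat (last at 6), move window start to 7
  Position 9 ('d'): window [7,9] length 3
  Position 10 ('f'): window [7,10] length 4
  Position 11 ('a'): repeat (last at 7), move window start to 8
  Position 11 ('a'): window [8,11] length 4
Longest substring with no repeats: "cbegf" with length 5

5


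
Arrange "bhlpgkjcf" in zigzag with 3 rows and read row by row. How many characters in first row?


Zigzag "bhlpgkjcf" into 3 rows:
Placing characters:
  'b' => row 0
  'h' => row 1
  'l' => row 2
  'p' => row 1
  'g' => row 0
  'k' => row 1
  'j' => row 2
  'c' => row 1
  'f' => row 0
Rows:
  Row 0: "bgf"
  Row 1: "hpkc"
  Row 2: "lj"
First row length: 3

3


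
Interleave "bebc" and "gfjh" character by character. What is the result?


Interleaving "bebc" and "gfjh":
  Position 0: 'b' from first, 'g' from second => "bg"
  Position 1: 'e' from first, 'f' from second => "ef"
  Position 2: 'b' from first, 'j' from second => "bj"
  Position 3: 'c' from first, 'h' from second => "ch"
Result: bgefbjch

bgefbjch


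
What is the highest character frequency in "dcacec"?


Input: dcacec
Character counts:
  'a': 1
  'c': 3
  'd': 1
  'e': 1
Maximum frequency: 3

3


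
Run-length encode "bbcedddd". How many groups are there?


Input: bbcedddd
Scanning for consecutive runs:
  Group 1: 'b' x 2 (positions 0-1)
  Group 2: 'c' x 1 (positions 2-2)
  Group 3: 'e' x 1 (positions 3-3)
  Group 4: 'd' x 4 (positions 4-7)
Total groups: 4

4


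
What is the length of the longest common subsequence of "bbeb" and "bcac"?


LCS of "bbeb" and "bcac"
DP table:
           b    c    a    c
      0    0    0    0    0
  b   0    1    1    1    1
  b   0    1    1    1    1
  e   0    1    1    1    1
  b   0    1    1    1    1
LCS length = dp[4][4] = 1

1


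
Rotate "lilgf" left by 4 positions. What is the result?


Input: "lilgf", rotate left by 4
First 4 characters: "lilg"
Remaining characters: "f"
Concatenate remaining + first: "f" + "lilg" = "flilg"

flilg


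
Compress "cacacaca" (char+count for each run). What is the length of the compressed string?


Input: cacacaca
Runs:
  'c' x 1 => "c1"
  'a' x 1 => "a1"
  'c' x 1 => "c1"
  'a' x 1 => "a1"
  'c' x 1 => "c1"
  'a' x 1 => "a1"
  'c' x 1 => "c1"
  'a' x 1 => "a1"
Compressed: "c1a1c1a1c1a1c1a1"
Compressed length: 16

16


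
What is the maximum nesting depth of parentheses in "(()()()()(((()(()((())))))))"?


Input: "(()()()()(((()(()((())))))))"
Tracking depth:
  Position 0 '(': depth becomes 1
  Position 1 '(': depth becomes 2
  Position 2 ')': depth becomes 1
  Position 3 '(': depth becomes 2
  Position 4 ')': depth becomes 1
  Position 5 '(': depth becomes 2
  Position 6 ')': depth becomes 1
  Position 7 '(': depth becomes 2
  Position 8 ')': depth becomes 1
  Position 9 '(': depth becomes 2
  Position 10 '(': depth becomes 3
  Position 11 '(': depth becomes 4
  Position 12 '(': depth becomes 5
  Position 13 ')': depth becomes 4
  Position 14 '(': depth becomes 5
  Position 15 '(': depth becomes 6
  Position 16 ')': depth becomes 5
  Position 17 '(': depth becomes 6
  Position 18 '(': depth becomes 7
  Position 19 '(': depth becomes 8
  Position 20 ')': depth becomes 7
  Position 21 ')': depth becomes 6
  Position 22 ')': depth becomes 5
  Position 23 ')': depth becomes 4
  Position 24 ')': depth becomes 3
  Position 25 ')': depth becomes 2
  Position 26 ')': depth becomes 1
  Position 27 ')': depth becomes 0
Maximum depth reached: 8

8


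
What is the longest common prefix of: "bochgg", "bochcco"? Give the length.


Words: bochgg, bochcco
  Position 0: all 'b' => match
  Position 1: all 'o' => match
  Position 2: all 'c' => match
  Position 3: all 'h' => match
  Position 4: ('g', 'c') => mismatch, stop
LCP = "boch" (length 4)

4


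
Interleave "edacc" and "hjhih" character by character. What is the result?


Interleaving "edacc" and "hjhih":
  Position 0: 'e' from first, 'h' from second => "eh"
  Position 1: 'd' from first, 'j' from second => "dj"
  Position 2: 'a' from first, 'h' from second => "ah"
  Position 3: 'c' from first, 'i' from second => "ci"
  Position 4: 'c' from first, 'h' from second => "ch"
Result: ehdjahcich

ehdjahcich


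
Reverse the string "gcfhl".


Input: gcfhl
Reading characters right to left:
  Position 4: 'l'
  Position 3: 'h'
  Position 2: 'f'
  Position 1: 'c'
  Position 0: 'g'
Reversed: lhfcg

lhfcg


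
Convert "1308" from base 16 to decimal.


Input: "1308" in base 16
Positional expansion:
  Digit '1' (value 1) x 16^3 = 4096
  Digit '3' (value 3) x 16^2 = 768
  Digit '0' (value 0) x 16^1 = 0
  Digit '8' (value 8) x 16^0 = 8
Sum = 4872

4872


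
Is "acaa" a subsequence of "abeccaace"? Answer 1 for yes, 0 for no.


Check if "acaa" is a subsequence of "abeccaace"
Greedy scan:
  Position 0 ('a'): matches sub[0] = 'a'
  Position 1 ('b'): no match needed
  Position 2 ('e'): no match needed
  Position 3 ('c'): matches sub[1] = 'c'
  Position 4 ('c'): no match needed
  Position 5 ('a'): matches sub[2] = 'a'
  Position 6 ('a'): matches sub[3] = 'a'
  Position 7 ('c'): no match needed
  Position 8 ('e'): no match needed
All 4 characters matched => is a subsequence

1


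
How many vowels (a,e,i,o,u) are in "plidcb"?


Input: plidcb
Checking each character:
  'p' at position 0: consonant
  'l' at position 1: consonant
  'i' at position 2: vowel (running total: 1)
  'd' at position 3: consonant
  'c' at position 4: consonant
  'b' at position 5: consonant
Total vowels: 1

1


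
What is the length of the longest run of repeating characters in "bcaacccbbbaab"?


Input: "bcaacccbbbaab"
Scanning for longest run:
  Position 1 ('c'): new char, reset run to 1
  Position 2 ('a'): new char, reset run to 1
  Position 3 ('a'): continues run of 'a', length=2
  Position 4 ('c'): new char, reset run to 1
  Position 5 ('c'): continues run of 'c', length=2
  Position 6 ('c'): continues run of 'c', length=3
  Position 7 ('b'): new char, reset run to 1
  Position 8 ('b'): continues run of 'b', length=2
  Position 9 ('b'): continues run of 'b', length=3
  Position 10 ('a'): new char, reset run to 1
  Position 11 ('a'): continues run of 'a', length=2
  Position 12 ('b'): new char, reset run to 1
Longest run: 'c' with length 3

3


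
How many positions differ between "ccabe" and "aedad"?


Comparing "ccabe" and "aedad" position by position:
  Position 0: 'c' vs 'a' => DIFFER
  Position 1: 'c' vs 'e' => DIFFER
  Position 2: 'a' vs 'd' => DIFFER
  Position 3: 'b' vs 'a' => DIFFER
  Position 4: 'e' vs 'd' => DIFFER
Positions that differ: 5

5


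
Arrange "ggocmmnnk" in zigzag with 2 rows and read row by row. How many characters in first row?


Zigzag "ggocmmnnk" into 2 rows:
Placing characters:
  'g' => row 0
  'g' => row 1
  'o' => row 0
  'c' => row 1
  'm' => row 0
  'm' => row 1
  'n' => row 0
  'n' => row 1
  'k' => row 0
Rows:
  Row 0: "gomnk"
  Row 1: "gcmn"
First row length: 5

5


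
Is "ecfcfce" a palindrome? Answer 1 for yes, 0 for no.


Input: ecfcfce
Reversed: ecfcfce
  Compare pos 0 ('e') with pos 6 ('e'): match
  Compare pos 1 ('c') with pos 5 ('c'): match
  Compare pos 2 ('f') with pos 4 ('f'): match
Result: palindrome

1


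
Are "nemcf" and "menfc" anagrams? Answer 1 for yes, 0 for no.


Strings: "nemcf", "menfc"
Sorted first:  cefmn
Sorted second: cefmn
Sorted forms match => anagrams

1


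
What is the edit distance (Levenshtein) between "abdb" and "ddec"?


Computing edit distance: "abdb" -> "ddec"
DP table:
           d    d    e    c
      0    1    2    3    4
  a   1    1    2    3    4
  b   2    2    2    3    4
  d   3    2    2    3    4
  b   4    3    3    3    4
Edit distance = dp[4][4] = 4

4


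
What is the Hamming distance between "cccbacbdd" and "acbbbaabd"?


Comparing "cccbacbdd" and "acbbbaabd" position by position:
  Position 0: 'c' vs 'a' => differ
  Position 1: 'c' vs 'c' => same
  Position 2: 'c' vs 'b' => differ
  Position 3: 'b' vs 'b' => same
  Position 4: 'a' vs 'b' => differ
  Position 5: 'c' vs 'a' => differ
  Position 6: 'b' vs 'a' => differ
  Position 7: 'd' vs 'b' => differ
  Position 8: 'd' vs 'd' => same
Total differences (Hamming distance): 6

6


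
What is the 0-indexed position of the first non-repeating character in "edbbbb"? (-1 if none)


Input: edbbbb
Character frequencies:
  'b': 4
  'd': 1
  'e': 1
Scanning left to right for freq == 1:
  Position 0 ('e'): unique! => answer = 0

0


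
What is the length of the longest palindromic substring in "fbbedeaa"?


Input: "fbbedeaa"
Checking substrings for palindromes:
  [3:6] "ede" (len 3) => palindrome
  [1:3] "bb" (len 2) => palindrome
  [6:8] "aa" (len 2) => palindrome
Longest palindromic substring: "ede" with length 3

3


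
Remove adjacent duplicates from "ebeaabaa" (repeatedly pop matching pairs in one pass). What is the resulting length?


Input: ebeaabaa
Stack-based adjacent duplicate removal:
  Read 'e': push. Stack: e
  Read 'b': push. Stack: eb
  Read 'e': push. Stack: ebe
  Read 'a': push. Stack: ebea
  Read 'a': matches stack top 'a' => pop. Stack: ebe
  Read 'b': push. Stack: ebeb
  Read 'a': push. Stack: ebeba
  Read 'a': matches stack top 'a' => pop. Stack: ebeb
Final stack: "ebeb" (length 4)

4


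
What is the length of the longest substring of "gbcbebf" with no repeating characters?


Input: "gbcbebf"
Sliding window (track last position of each char):
  Position 0 ('g'): window [0,0] length 1 -- new best
  Position 1 ('b'): window [0,1] length 2 -- new best
  Position 2 ('c'): window [0,2] length 3 -- new best
  Position 3 ('b'): repeat (last at 1), move window start to 2
  Position 3 ('b'): window [2,3] length 2
  Position 4 ('e'): window [2,4] length 3
  Position 5 ('b'): repeat (last at 3), move window start to 4
  Position 5 ('b'): window [4,5] length 2
  Position 6 ('f'): window [4,6] length 3
Longest substring with no repeats: "gbc" with length 3

3


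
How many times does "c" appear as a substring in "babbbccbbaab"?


Searching for "c" in "babbbccbbaab"
Scanning each position:
  Position 0: "b" => no
  Position 1: "a" => no
  Position 2: "b" => no
  Position 3: "b" => no
  Position 4: "b" => no
  Position 5: "c" => MATCH
  Position 6: "c" => MATCH
  Position 7: "b" => no
  Position 8: "b" => no
  Position 9: "a" => no
  Position 10: "a" => no
  Position 11: "b" => no
Total occurrences: 2

2


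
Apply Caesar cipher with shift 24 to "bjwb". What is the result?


Caesar cipher: shift "bjwb" by 24
  'b' (pos 1) + 24 = pos 25 = 'z'
  'j' (pos 9) + 24 = pos 7 = 'h'
  'w' (pos 22) + 24 = pos 20 = 'u'
  'b' (pos 1) + 24 = pos 25 = 'z'
Result: zhuz

zhuz


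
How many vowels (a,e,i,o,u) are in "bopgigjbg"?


Input: bopgigjbg
Checking each character:
  'b' at position 0: consonant
  'o' at position 1: vowel (running total: 1)
  'p' at position 2: consonant
  'g' at position 3: consonant
  'i' at position 4: vowel (running total: 2)
  'g' at position 5: consonant
  'j' at position 6: consonant
  'b' at position 7: consonant
  'g' at position 8: consonant
Total vowels: 2

2


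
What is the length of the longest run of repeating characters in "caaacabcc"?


Input: "caaacabcc"
Scanning for longest run:
  Position 1 ('a'): new char, reset run to 1
  Position 2 ('a'): continues run of 'a', length=2
  Position 3 ('a'): continues run of 'a', length=3
  Position 4 ('c'): new char, reset run to 1
  Position 5 ('a'): new char, reset run to 1
  Position 6 ('b'): new char, reset run to 1
  Position 7 ('c'): new char, reset run to 1
  Position 8 ('c'): continues run of 'c', length=2
Longest run: 'a' with length 3

3


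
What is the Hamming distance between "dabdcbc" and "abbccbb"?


Comparing "dabdcbc" and "abbccbb" position by position:
  Position 0: 'd' vs 'a' => differ
  Position 1: 'a' vs 'b' => differ
  Position 2: 'b' vs 'b' => same
  Position 3: 'd' vs 'c' => differ
  Position 4: 'c' vs 'c' => same
  Position 5: 'b' vs 'b' => same
  Position 6: 'c' vs 'b' => differ
Total differences (Hamming distance): 4

4


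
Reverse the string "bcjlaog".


Input: bcjlaog
Reading characters right to left:
  Position 6: 'g'
  Position 5: 'o'
  Position 4: 'a'
  Position 3: 'l'
  Position 2: 'j'
  Position 1: 'c'
  Position 0: 'b'
Reversed: goaljcb

goaljcb


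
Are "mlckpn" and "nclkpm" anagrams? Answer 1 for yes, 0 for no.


Strings: "mlckpn", "nclkpm"
Sorted first:  cklmnp
Sorted second: cklmnp
Sorted forms match => anagrams

1


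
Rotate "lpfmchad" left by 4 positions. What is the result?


Input: "lpfmchad", rotate left by 4
First 4 characters: "lpfm"
Remaining characters: "chad"
Concatenate remaining + first: "chad" + "lpfm" = "chadlpfm"

chadlpfm


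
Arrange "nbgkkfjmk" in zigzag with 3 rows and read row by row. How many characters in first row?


Zigzag "nbgkkfjmk" into 3 rows:
Placing characters:
  'n' => row 0
  'b' => row 1
  'g' => row 2
  'k' => row 1
  'k' => row 0
  'f' => row 1
  'j' => row 2
  'm' => row 1
  'k' => row 0
Rows:
  Row 0: "nkk"
  Row 1: "bkfm"
  Row 2: "gj"
First row length: 3

3


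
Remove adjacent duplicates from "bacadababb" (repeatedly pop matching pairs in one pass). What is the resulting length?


Input: bacadababb
Stack-based adjacent duplicate removal:
  Read 'b': push. Stack: b
  Read 'a': push. Stack: ba
  Read 'c': push. Stack: bac
  Read 'a': push. Stack: baca
  Read 'd': push. Stack: bacad
  Read 'a': push. Stack: bacada
  Read 'b': push. Stack: bacadab
  Read 'a': push. Stack: bacadaba
  Read 'b': push. Stack: bacadabab
  Read 'b': matches stack top 'b' => pop. Stack: bacadaba
Final stack: "bacadaba" (length 8)

8


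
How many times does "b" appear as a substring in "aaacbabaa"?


Searching for "b" in "aaacbabaa"
Scanning each position:
  Position 0: "a" => no
  Position 1: "a" => no
  Position 2: "a" => no
  Position 3: "c" => no
  Position 4: "b" => MATCH
  Position 5: "a" => no
  Position 6: "b" => MATCH
  Position 7: "a" => no
  Position 8: "a" => no
Total occurrences: 2

2


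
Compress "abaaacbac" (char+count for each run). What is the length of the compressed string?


Input: abaaacbac
Runs:
  'a' x 1 => "a1"
  'b' x 1 => "b1"
  'a' x 3 => "a3"
  'c' x 1 => "c1"
  'b' x 1 => "b1"
  'a' x 1 => "a1"
  'c' x 1 => "c1"
Compressed: "a1b1a3c1b1a1c1"
Compressed length: 14

14


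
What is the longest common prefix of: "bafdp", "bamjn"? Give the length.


Words: bafdp, bamjn
  Position 0: all 'b' => match
  Position 1: all 'a' => match
  Position 2: ('f', 'm') => mismatch, stop
LCP = "ba" (length 2)

2


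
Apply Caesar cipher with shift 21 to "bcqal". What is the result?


Caesar cipher: shift "bcqal" by 21
  'b' (pos 1) + 21 = pos 22 = 'w'
  'c' (pos 2) + 21 = pos 23 = 'x'
  'q' (pos 16) + 21 = pos 11 = 'l'
  'a' (pos 0) + 21 = pos 21 = 'v'
  'l' (pos 11) + 21 = pos 6 = 'g'
Result: wxlvg

wxlvg


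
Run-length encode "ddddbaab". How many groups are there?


Input: ddddbaab
Scanning for consecutive runs:
  Group 1: 'd' x 4 (positions 0-3)
  Group 2: 'b' x 1 (positions 4-4)
  Group 3: 'a' x 2 (positions 5-6)
  Group 4: 'b' x 1 (positions 7-7)
Total groups: 4

4


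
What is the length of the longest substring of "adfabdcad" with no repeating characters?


Input: "adfabdcad"
Sliding window (track last position of each char):
  Position 0 ('a'): window [0,0] length 1 -- new best
  Position 1 ('d'): window [0,1] length 2 -- new best
  Position 2 ('f'): window [0,2] length 3 -- new best
  Position 3 ('a'): repeat (last at 0), move window start to 1
  Position 3 ('a'): window [1,3] length 3
  Position 4 ('b'): window [1,4] length 4 -- new best
  Position 5 ('d'): repeat (last at 1), move window start to 2
  Position 5 ('d'): window [2,5] length 4
  Position 6 ('c'): window [2,6] length 5 -- new best
  Position 7 ('a'): repeat (last at 3), move window start to 4
  Position 7 ('a'): window [4,7] length 4
  Position 8 ('d'): repeat (last at 5), move window start to 6
  Position 8 ('d'): window [6,8] length 3
Longest substring with no repeats: "fabdc" with length 5

5


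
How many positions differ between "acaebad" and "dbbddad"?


Comparing "acaebad" and "dbbddad" position by position:
  Position 0: 'a' vs 'd' => DIFFER
  Position 1: 'c' vs 'b' => DIFFER
  Position 2: 'a' vs 'b' => DIFFER
  Position 3: 'e' vs 'd' => DIFFER
  Position 4: 'b' vs 'd' => DIFFER
  Position 5: 'a' vs 'a' => same
  Position 6: 'd' vs 'd' => same
Positions that differ: 5

5


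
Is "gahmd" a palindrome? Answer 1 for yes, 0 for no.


Input: gahmd
Reversed: dmhag
  Compare pos 0 ('g') with pos 4 ('d'): MISMATCH
  Compare pos 1 ('a') with pos 3 ('m'): MISMATCH
Result: not a palindrome

0


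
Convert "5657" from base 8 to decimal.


Input: "5657" in base 8
Positional expansion:
  Digit '5' (value 5) x 8^3 = 2560
  Digit '6' (value 6) x 8^2 = 384
  Digit '5' (value 5) x 8^1 = 40
  Digit '7' (value 7) x 8^0 = 7
Sum = 2991

2991


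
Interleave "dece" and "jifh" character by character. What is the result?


Interleaving "dece" and "jifh":
  Position 0: 'd' from first, 'j' from second => "dj"
  Position 1: 'e' from first, 'i' from second => "ei"
  Position 2: 'c' from first, 'f' from second => "cf"
  Position 3: 'e' from first, 'h' from second => "eh"
Result: djeicfeh

djeicfeh


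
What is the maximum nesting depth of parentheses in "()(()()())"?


Input: "()(()()())"
Tracking depth:
  Position 0 '(': depth becomes 1
  Position 1 ')': depth becomes 0
  Position 2 '(': depth becomes 1
  Position 3 '(': depth becomes 2
  Position 4 ')': depth becomes 1
  Position 5 '(': depth becomes 2
  Position 6 ')': depth becomes 1
  Position 7 '(': depth becomes 2
  Position 8 ')': depth becomes 1
  Position 9 ')': depth becomes 0
Maximum depth reached: 2

2


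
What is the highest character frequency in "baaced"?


Input: baaced
Character counts:
  'a': 2
  'b': 1
  'c': 1
  'd': 1
  'e': 1
Maximum frequency: 2

2


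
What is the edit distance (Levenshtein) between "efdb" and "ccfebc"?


Computing edit distance: "efdb" -> "ccfebc"
DP table:
           c    c    f    e    b    c
      0    1    2    3    4    5    6
  e   1    1    2    3    3    4    5
  f   2    2    2    2    3    4    5
  d   3    3    3    3    3    4    5
  b   4    4    4    4    4    3    4
Edit distance = dp[4][6] = 4

4


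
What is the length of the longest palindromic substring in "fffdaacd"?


Input: "fffdaacd"
Checking substrings for palindromes:
  [0:3] "fff" (len 3) => palindrome
  [0:2] "ff" (len 2) => palindrome
  [1:3] "ff" (len 2) => palindrome
  [4:6] "aa" (len 2) => palindrome
Longest palindromic substring: "fff" with length 3

3


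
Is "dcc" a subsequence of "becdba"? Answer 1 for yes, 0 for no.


Check if "dcc" is a subsequence of "becdba"
Greedy scan:
  Position 0 ('b'): no match needed
  Position 1 ('e'): no match needed
  Position 2 ('c'): no match needed
  Position 3 ('d'): matches sub[0] = 'd'
  Position 4 ('b'): no match needed
  Position 5 ('a'): no match needed
Only matched 1/3 characters => not a subsequence

0


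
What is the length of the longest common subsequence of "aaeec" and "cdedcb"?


LCS of "aaeec" and "cdedcb"
DP table:
           c    d    e    d    c    b
      0    0    0    0    0    0    0
  a   0    0    0    0    0    0    0
  a   0    0    0    0    0    0    0
  e   0    0    0    1    1    1    1
  e   0    0    0    1    1    1    1
  c   0    1    1    1    1    2    2
LCS length = dp[5][6] = 2

2


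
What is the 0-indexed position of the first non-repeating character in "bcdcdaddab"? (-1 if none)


Input: bcdcdaddab
Character frequencies:
  'a': 2
  'b': 2
  'c': 2
  'd': 4
Scanning left to right for freq == 1:
  Position 0 ('b'): freq=2, skip
  Position 1 ('c'): freq=2, skip
  Position 2 ('d'): freq=4, skip
  Position 3 ('c'): freq=2, skip
  Position 4 ('d'): freq=4, skip
  Position 5 ('a'): freq=2, skip
  Position 6 ('d'): freq=4, skip
  Position 7 ('d'): freq=4, skip
  Position 8 ('a'): freq=2, skip
  Position 9 ('b'): freq=2, skip
  No unique character found => answer = -1

-1


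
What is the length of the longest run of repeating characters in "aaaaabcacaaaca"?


Input: "aaaaabcacaaaca"
Scanning for longest run:
  Position 1 ('a'): continues run of 'a', length=2
  Position 2 ('a'): continues run of 'a', length=3
  Position 3 ('a'): continues run of 'a', length=4
  Position 4 ('a'): continues run of 'a', length=5
  Position 5 ('b'): new char, reset run to 1
  Position 6 ('c'): new char, reset run to 1
  Position 7 ('a'): new char, reset run to 1
  Position 8 ('c'): new char, reset run to 1
  Position 9 ('a'): new char, reset run to 1
  Position 10 ('a'): continues run of 'a', length=2
  Position 11 ('a'): continues run of 'a', length=3
  Position 12 ('c'): new char, reset run to 1
  Position 13 ('a'): new char, reset run to 1
Longest run: 'a' with length 5

5


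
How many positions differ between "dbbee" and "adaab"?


Comparing "dbbee" and "adaab" position by position:
  Position 0: 'd' vs 'a' => DIFFER
  Position 1: 'b' vs 'd' => DIFFER
  Position 2: 'b' vs 'a' => DIFFER
  Position 3: 'e' vs 'a' => DIFFER
  Position 4: 'e' vs 'b' => DIFFER
Positions that differ: 5

5


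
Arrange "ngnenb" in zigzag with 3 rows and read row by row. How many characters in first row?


Zigzag "ngnenb" into 3 rows:
Placing characters:
  'n' => row 0
  'g' => row 1
  'n' => row 2
  'e' => row 1
  'n' => row 0
  'b' => row 1
Rows:
  Row 0: "nn"
  Row 1: "geb"
  Row 2: "n"
First row length: 2

2


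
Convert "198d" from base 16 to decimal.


Input: "198d" in base 16
Positional expansion:
  Digit '1' (value 1) x 16^3 = 4096
  Digit '9' (value 9) x 16^2 = 2304
  Digit '8' (value 8) x 16^1 = 128
  Digit 'd' (value 13) x 16^0 = 13
Sum = 6541

6541


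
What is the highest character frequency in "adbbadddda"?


Input: adbbadddda
Character counts:
  'a': 3
  'b': 2
  'd': 5
Maximum frequency: 5

5


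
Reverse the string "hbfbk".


Input: hbfbk
Reading characters right to left:
  Position 4: 'k'
  Position 3: 'b'
  Position 2: 'f'
  Position 1: 'b'
  Position 0: 'h'
Reversed: kbfbh

kbfbh


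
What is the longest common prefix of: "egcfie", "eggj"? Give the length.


Words: egcfie, eggj
  Position 0: all 'e' => match
  Position 1: all 'g' => match
  Position 2: ('c', 'g') => mismatch, stop
LCP = "eg" (length 2)

2


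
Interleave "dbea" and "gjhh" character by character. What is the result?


Interleaving "dbea" and "gjhh":
  Position 0: 'd' from first, 'g' from second => "dg"
  Position 1: 'b' from first, 'j' from second => "bj"
  Position 2: 'e' from first, 'h' from second => "eh"
  Position 3: 'a' from first, 'h' from second => "ah"
Result: dgbjehah

dgbjehah


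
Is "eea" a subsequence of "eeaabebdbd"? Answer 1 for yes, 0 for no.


Check if "eea" is a subsequence of "eeaabebdbd"
Greedy scan:
  Position 0 ('e'): matches sub[0] = 'e'
  Position 1 ('e'): matches sub[1] = 'e'
  Position 2 ('a'): matches sub[2] = 'a'
  Position 3 ('a'): no match needed
  Position 4 ('b'): no match needed
  Position 5 ('e'): no match needed
  Position 6 ('b'): no match needed
  Position 7 ('d'): no match needed
  Position 8 ('b'): no match needed
  Position 9 ('d'): no match needed
All 3 characters matched => is a subsequence

1


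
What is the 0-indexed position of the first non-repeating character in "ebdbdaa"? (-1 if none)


Input: ebdbdaa
Character frequencies:
  'a': 2
  'b': 2
  'd': 2
  'e': 1
Scanning left to right for freq == 1:
  Position 0 ('e'): unique! => answer = 0

0


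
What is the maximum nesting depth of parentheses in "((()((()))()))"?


Input: "((()((()))()))"
Tracking depth:
  Position 0 '(': depth becomes 1
  Position 1 '(': depth becomes 2
  Position 2 '(': depth becomes 3
  Position 3 ')': depth becomes 2
  Position 4 '(': depth becomes 3
  Position 5 '(': depth becomes 4
  Position 6 '(': depth becomes 5
  Position 7 ')': depth becomes 4
  Position 8 ')': depth becomes 3
  Position 9 ')': depth becomes 2
  Position 10 '(': depth becomes 3
  Position 11 ')': depth becomes 2
  Position 12 ')': depth becomes 1
  Position 13 ')': depth becomes 0
Maximum depth reached: 5

5


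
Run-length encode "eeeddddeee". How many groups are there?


Input: eeeddddeee
Scanning for consecutive runs:
  Group 1: 'e' x 3 (positions 0-2)
  Group 2: 'd' x 4 (positions 3-6)
  Group 3: 'e' x 3 (positions 7-9)
Total groups: 3

3


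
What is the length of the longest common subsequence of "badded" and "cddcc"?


LCS of "badded" and "cddcc"
DP table:
           c    d    d    c    c
      0    0    0    0    0    0
  b   0    0    0    0    0    0
  a   0    0    0    0    0    0
  d   0    0    1    1    1    1
  d   0    0    1    2    2    2
  e   0    0    1    2    2    2
  d   0    0    1    2    2    2
LCS length = dp[6][5] = 2

2


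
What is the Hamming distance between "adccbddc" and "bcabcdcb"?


Comparing "adccbddc" and "bcabcdcb" position by position:
  Position 0: 'a' vs 'b' => differ
  Position 1: 'd' vs 'c' => differ
  Position 2: 'c' vs 'a' => differ
  Position 3: 'c' vs 'b' => differ
  Position 4: 'b' vs 'c' => differ
  Position 5: 'd' vs 'd' => same
  Position 6: 'd' vs 'c' => differ
  Position 7: 'c' vs 'b' => differ
Total differences (Hamming distance): 7

7


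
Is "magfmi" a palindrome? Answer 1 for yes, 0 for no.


Input: magfmi
Reversed: imfgam
  Compare pos 0 ('m') with pos 5 ('i'): MISMATCH
  Compare pos 1 ('a') with pos 4 ('m'): MISMATCH
  Compare pos 2 ('g') with pos 3 ('f'): MISMATCH
Result: not a palindrome

0


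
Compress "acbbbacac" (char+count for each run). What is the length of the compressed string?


Input: acbbbacac
Runs:
  'a' x 1 => "a1"
  'c' x 1 => "c1"
  'b' x 3 => "b3"
  'a' x 1 => "a1"
  'c' x 1 => "c1"
  'a' x 1 => "a1"
  'c' x 1 => "c1"
Compressed: "a1c1b3a1c1a1c1"
Compressed length: 14

14
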